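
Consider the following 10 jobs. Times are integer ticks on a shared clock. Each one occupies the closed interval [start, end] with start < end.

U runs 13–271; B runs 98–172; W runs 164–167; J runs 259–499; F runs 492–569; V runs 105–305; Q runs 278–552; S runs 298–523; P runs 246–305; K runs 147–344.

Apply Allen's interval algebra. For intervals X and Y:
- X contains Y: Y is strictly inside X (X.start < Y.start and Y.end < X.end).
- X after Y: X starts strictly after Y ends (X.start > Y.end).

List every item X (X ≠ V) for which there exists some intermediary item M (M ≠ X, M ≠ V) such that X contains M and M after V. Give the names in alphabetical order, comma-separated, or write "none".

none

Target V = [105, 305].
Intermediaries M with M after V: F.
Via F — items with X contains F: none.
Union: none.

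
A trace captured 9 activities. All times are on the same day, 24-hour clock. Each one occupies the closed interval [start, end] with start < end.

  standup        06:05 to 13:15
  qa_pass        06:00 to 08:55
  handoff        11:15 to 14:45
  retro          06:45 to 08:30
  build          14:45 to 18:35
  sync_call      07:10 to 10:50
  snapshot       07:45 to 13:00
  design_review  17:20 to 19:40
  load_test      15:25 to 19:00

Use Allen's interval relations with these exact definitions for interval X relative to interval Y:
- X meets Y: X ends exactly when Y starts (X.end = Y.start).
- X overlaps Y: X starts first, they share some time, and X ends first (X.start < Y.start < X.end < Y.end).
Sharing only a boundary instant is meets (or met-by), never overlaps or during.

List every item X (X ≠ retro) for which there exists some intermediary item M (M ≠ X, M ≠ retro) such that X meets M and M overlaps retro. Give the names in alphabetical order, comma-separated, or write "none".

none

Target retro = [06:45, 08:30].
Intermediaries M with M overlaps retro: none.
Union: none.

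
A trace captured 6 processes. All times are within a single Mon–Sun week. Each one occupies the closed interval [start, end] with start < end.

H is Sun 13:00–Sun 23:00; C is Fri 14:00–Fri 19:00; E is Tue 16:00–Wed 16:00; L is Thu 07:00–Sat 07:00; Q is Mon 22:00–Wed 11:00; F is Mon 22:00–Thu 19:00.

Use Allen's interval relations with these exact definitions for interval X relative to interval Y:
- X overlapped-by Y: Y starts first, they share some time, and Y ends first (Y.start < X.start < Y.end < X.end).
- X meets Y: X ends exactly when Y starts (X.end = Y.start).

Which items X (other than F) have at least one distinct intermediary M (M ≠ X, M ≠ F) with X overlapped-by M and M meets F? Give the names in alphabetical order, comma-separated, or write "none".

Target F = [Mon 22:00, Thu 19:00].
Intermediaries M with M meets F: none.
Union: none.

none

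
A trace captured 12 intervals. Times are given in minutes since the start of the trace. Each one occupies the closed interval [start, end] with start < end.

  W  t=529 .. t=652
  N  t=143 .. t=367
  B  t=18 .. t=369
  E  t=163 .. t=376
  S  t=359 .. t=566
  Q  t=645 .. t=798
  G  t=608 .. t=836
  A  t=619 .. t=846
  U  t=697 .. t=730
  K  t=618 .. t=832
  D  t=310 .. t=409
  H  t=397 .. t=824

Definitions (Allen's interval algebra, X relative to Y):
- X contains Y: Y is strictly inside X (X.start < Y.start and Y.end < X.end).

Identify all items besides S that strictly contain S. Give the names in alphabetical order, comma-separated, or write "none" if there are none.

none

Target S = [t=359, t=566].
A [t=619, t=846] → after → no.
B [t=18, t=369] → overlaps → no.
D [t=310, t=409] → overlaps → no.
E [t=163, t=376] → overlaps → no.
G [t=608, t=836] → after → no.
H [t=397, t=824] → overlapped-by → no.
K [t=618, t=832] → after → no.
N [t=143, t=367] → overlaps → no.
Q [t=645, t=798] → after → no.
U [t=697, t=730] → after → no.
W [t=529, t=652] → overlapped-by → no.
Result: none.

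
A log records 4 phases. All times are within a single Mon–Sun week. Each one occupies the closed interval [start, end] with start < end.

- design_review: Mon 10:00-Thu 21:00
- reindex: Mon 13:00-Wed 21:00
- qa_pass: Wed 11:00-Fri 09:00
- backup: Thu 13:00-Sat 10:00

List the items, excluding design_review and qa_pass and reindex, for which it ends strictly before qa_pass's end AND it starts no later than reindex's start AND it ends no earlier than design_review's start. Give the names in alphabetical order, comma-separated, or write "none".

Conditions: its end is strictly before qa_pass's end (X.end < Fri 09:00) AND its start is no later than reindex's start (X.start <= Mon 13:00) AND its end is no earlier than design_review's start (X.end >= Mon 10:00).
backup: end Sat 10:00 < Fri 09:00? ✗; start Thu 13:00 <= Mon 13:00? ✗; end Sat 10:00 >= Mon 10:00? ✓ → no.
Result: none.

none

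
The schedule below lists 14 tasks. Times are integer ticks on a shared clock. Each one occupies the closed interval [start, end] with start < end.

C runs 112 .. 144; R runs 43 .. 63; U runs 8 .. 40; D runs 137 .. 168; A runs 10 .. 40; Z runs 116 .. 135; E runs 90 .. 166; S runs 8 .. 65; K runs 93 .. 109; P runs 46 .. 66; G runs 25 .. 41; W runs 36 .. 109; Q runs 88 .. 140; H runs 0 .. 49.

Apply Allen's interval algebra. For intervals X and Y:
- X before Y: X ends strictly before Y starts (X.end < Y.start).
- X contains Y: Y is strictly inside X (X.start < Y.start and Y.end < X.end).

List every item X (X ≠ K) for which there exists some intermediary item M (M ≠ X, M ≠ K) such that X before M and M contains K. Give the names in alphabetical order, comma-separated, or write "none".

A, G, H, P, R, S, U

Target K = [93, 109].
Intermediaries M with M contains K: E, Q.
Via E — items with X before E: A, G, H, P, R, S, U.
Via Q — items with X before Q: A, G, H, P, R, S, U.
Union: A, G, H, P, R, S, U.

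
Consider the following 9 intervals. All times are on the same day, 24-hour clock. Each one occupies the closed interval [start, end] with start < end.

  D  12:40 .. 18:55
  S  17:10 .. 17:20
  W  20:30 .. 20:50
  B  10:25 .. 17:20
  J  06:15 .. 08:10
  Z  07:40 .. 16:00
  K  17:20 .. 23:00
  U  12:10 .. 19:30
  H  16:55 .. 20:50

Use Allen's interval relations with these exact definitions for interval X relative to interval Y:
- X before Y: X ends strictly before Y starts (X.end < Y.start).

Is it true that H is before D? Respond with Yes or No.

H = [16:55, 20:50], D = [12:40, 18:55].
Actual relation of H to D: overlapped-by.
Asked whether 'before' holds → No.

No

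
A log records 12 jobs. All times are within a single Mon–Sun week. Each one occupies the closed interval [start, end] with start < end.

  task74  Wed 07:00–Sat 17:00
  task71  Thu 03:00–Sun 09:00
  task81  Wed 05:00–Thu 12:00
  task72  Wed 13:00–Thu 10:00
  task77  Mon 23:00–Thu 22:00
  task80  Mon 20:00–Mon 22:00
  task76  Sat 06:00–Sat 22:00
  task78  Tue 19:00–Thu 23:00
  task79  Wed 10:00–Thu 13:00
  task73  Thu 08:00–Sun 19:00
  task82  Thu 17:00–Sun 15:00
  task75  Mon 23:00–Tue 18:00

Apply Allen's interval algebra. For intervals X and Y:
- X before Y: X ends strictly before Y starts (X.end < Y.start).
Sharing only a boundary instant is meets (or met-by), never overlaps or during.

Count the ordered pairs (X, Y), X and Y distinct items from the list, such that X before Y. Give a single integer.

28

Checking all 132 ordered pairs for relation 'before'; matching pairs in alphabetical order:
(task72, task76): task72 before task76 ✓
(task72, task82): task72 before task82 ✓
(task75, task71): task75 before task71 ✓
(task75, task72): task75 before task72 ✓
(task75, task73): task75 before task73 ✓
(task75, task74): task75 before task74 ✓
(task75, task76): task75 before task76 ✓
(task75, task78): task75 before task78 ✓
(task75, task79): task75 before task79 ✓
(task75, task81): task75 before task81 ✓
(task75, task82): task75 before task82 ✓
(task77, task76): task77 before task76 ✓
(task78, task76): task78 before task76 ✓
(task79, task76): task79 before task76 ✓
(task79, task82): task79 before task82 ✓
(task80, task71): task80 before task71 ✓
(task80, task72): task80 before task72 ✓
(task80, task73): task80 before task73 ✓
(task80, task74): task80 before task74 ✓
(task80, task75): task80 before task75 ✓
(task80, task76): task80 before task76 ✓
(task80, task77): task80 before task77 ✓
(task80, task78): task80 before task78 ✓
(task80, task79): task80 before task79 ✓
... plus 4 further pairs not listed.
Count: 28.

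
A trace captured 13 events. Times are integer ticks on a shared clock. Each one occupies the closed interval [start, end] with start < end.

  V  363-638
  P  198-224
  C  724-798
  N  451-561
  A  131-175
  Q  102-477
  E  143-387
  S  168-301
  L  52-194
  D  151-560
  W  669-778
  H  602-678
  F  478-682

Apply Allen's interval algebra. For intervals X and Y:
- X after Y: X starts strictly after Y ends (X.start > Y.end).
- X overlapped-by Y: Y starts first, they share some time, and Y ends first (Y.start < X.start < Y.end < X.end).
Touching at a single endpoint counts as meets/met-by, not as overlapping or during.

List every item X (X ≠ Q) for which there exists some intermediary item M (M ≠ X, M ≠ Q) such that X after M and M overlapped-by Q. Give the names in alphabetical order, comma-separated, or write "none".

Target Q = [102, 477].
Intermediaries M with M overlapped-by Q: D, N, V.
Via D — items with X after D: C, H, W.
Via N — items with X after N: C, H, W.
Via V — items with X after V: C, W.
Union: C, H, W.

C, H, W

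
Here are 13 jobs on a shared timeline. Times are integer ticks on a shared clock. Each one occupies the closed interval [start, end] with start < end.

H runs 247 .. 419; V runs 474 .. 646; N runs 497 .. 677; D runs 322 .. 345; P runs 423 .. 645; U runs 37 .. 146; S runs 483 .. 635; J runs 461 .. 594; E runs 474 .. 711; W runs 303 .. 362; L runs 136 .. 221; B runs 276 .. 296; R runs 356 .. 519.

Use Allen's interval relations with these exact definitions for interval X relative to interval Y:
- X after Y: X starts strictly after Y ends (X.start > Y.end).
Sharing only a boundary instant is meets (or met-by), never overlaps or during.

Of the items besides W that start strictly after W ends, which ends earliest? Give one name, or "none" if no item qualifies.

Target W = [303, 362].
B [276, 296] → before → excluded.
D [322, 345] → during → excluded.
E [474, 711] → after → candidate.
H [247, 419] → contains → excluded.
J [461, 594] → after → candidate.
L [136, 221] → before → excluded.
N [497, 677] → after → candidate.
P [423, 645] → after → candidate.
R [356, 519] → overlapped-by → excluded.
S [483, 635] → after → candidate.
U [37, 146] → before → excluded.
V [474, 646] → after → candidate.
Among candidates, earliest end is 594 → J.

J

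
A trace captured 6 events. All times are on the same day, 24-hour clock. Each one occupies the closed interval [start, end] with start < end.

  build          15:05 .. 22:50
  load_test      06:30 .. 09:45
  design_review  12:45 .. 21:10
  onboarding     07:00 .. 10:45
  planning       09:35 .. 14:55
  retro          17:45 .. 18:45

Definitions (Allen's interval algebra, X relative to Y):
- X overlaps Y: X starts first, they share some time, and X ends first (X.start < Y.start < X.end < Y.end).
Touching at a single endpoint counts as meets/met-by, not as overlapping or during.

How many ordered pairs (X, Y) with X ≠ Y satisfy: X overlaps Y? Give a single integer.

Checking all 30 ordered pairs for relation 'overlaps'; matching pairs in alphabetical order:
(design_review, build): design_review overlaps build ✓
(load_test, onboarding): load_test overlaps onboarding ✓
(load_test, planning): load_test overlaps planning ✓
(onboarding, planning): onboarding overlaps planning ✓
(planning, design_review): planning overlaps design_review ✓
Count: 5.

5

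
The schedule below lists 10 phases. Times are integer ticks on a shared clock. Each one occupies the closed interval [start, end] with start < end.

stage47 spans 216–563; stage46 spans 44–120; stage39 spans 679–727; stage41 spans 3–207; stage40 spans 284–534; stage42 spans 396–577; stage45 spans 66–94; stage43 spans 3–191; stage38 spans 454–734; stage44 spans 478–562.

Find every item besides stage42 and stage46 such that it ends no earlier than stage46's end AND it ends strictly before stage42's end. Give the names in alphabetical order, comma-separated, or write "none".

Conditions: its end is no earlier than stage46's end (X.end >= 120) AND its end is strictly before stage42's end (X.end < 577).
stage38: end 734 >= 120? ✓; end 734 < 577? ✗ → no.
stage39: end 727 >= 120? ✓; end 727 < 577? ✗ → no.
stage40: end 534 >= 120? ✓; end 534 < 577? ✓ → yes.
stage41: end 207 >= 120? ✓; end 207 < 577? ✓ → yes.
stage43: end 191 >= 120? ✓; end 191 < 577? ✓ → yes.
stage44: end 562 >= 120? ✓; end 562 < 577? ✓ → yes.
stage45: end 94 >= 120? ✗; end 94 < 577? ✓ → no.
stage47: end 563 >= 120? ✓; end 563 < 577? ✓ → yes.
Result: stage40, stage41, stage43, stage44, stage47.

stage40, stage41, stage43, stage44, stage47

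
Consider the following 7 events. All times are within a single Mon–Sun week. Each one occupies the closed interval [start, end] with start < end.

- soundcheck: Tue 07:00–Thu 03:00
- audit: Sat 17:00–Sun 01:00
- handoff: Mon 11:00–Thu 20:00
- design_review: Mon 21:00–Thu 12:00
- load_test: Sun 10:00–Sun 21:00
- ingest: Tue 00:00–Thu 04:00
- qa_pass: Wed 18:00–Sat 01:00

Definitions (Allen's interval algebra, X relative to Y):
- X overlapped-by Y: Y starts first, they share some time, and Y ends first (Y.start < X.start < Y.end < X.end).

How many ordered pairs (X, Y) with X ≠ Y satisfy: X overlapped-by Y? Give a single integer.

4

Checking all 42 ordered pairs for relation 'overlapped-by'; matching pairs in alphabetical order:
(qa_pass, design_review): qa_pass overlapped-by design_review ✓
(qa_pass, handoff): qa_pass overlapped-by handoff ✓
(qa_pass, ingest): qa_pass overlapped-by ingest ✓
(qa_pass, soundcheck): qa_pass overlapped-by soundcheck ✓
Count: 4.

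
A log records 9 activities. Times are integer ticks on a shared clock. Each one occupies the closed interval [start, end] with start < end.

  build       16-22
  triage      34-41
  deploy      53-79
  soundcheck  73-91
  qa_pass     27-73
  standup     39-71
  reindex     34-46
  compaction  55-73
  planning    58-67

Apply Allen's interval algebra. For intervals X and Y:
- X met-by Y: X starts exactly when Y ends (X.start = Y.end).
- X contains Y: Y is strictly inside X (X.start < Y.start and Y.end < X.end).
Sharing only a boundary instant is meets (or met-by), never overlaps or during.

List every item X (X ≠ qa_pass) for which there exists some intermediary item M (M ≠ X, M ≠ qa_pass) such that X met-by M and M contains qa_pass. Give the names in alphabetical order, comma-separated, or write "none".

none

Target qa_pass = [27, 73].
Intermediaries M with M contains qa_pass: none.
Union: none.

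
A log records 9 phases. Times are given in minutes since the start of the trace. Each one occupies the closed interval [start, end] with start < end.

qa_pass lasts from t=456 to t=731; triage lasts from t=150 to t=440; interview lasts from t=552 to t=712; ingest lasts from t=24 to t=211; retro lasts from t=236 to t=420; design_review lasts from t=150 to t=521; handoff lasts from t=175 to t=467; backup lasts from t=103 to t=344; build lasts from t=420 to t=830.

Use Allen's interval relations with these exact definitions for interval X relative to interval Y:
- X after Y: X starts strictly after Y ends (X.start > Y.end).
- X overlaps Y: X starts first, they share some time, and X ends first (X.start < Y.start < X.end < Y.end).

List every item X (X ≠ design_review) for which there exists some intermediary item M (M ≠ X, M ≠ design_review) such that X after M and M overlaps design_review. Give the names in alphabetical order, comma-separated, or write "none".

build, interview, qa_pass, retro

Target design_review = [t=150, t=521].
Intermediaries M with M overlaps design_review: backup, ingest.
Via backup — items with X after backup: build, interview, qa_pass.
Via ingest — items with X after ingest: build, interview, qa_pass, retro.
Union: build, interview, qa_pass, retro.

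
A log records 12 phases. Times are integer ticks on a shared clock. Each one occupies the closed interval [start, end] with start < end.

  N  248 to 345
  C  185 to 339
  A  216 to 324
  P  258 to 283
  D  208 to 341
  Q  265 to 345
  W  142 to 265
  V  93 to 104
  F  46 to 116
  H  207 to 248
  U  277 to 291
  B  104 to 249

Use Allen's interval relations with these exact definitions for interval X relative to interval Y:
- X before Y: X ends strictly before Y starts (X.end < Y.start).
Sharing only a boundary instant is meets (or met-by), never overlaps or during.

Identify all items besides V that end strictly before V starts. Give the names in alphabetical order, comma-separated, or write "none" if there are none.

none

Target V = [93, 104].
A [216, 324] → after → no.
B [104, 249] → met-by → no.
C [185, 339] → after → no.
D [208, 341] → after → no.
F [46, 116] → contains → no.
H [207, 248] → after → no.
N [248, 345] → after → no.
P [258, 283] → after → no.
Q [265, 345] → after → no.
U [277, 291] → after → no.
W [142, 265] → after → no.
Result: none.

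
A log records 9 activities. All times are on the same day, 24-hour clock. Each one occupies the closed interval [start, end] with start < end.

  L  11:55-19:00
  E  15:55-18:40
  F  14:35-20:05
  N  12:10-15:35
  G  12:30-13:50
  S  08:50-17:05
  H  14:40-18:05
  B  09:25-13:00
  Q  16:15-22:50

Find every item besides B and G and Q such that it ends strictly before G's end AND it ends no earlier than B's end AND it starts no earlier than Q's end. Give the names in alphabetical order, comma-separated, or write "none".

none

Conditions: its end is strictly before G's end (X.end < 13:50) AND its end is no earlier than B's end (X.end >= 13:00) AND its start is no earlier than Q's end (X.start >= 22:50).
E: end 18:40 < 13:50? ✗; end 18:40 >= 13:00? ✓; start 15:55 >= 22:50? ✗ → no.
F: end 20:05 < 13:50? ✗; end 20:05 >= 13:00? ✓; start 14:35 >= 22:50? ✗ → no.
H: end 18:05 < 13:50? ✗; end 18:05 >= 13:00? ✓; start 14:40 >= 22:50? ✗ → no.
L: end 19:00 < 13:50? ✗; end 19:00 >= 13:00? ✓; start 11:55 >= 22:50? ✗ → no.
N: end 15:35 < 13:50? ✗; end 15:35 >= 13:00? ✓; start 12:10 >= 22:50? ✗ → no.
S: end 17:05 < 13:50? ✗; end 17:05 >= 13:00? ✓; start 08:50 >= 22:50? ✗ → no.
Result: none.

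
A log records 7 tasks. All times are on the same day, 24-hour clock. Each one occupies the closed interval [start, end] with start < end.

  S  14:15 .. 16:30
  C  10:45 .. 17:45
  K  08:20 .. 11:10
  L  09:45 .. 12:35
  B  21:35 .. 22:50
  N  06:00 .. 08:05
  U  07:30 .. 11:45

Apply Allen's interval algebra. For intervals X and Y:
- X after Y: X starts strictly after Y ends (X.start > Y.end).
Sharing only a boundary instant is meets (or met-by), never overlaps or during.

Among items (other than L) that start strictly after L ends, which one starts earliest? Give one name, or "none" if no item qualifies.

Target L = [09:45, 12:35].
B [21:35, 22:50] → after → candidate.
C [10:45, 17:45] → overlapped-by → excluded.
K [08:20, 11:10] → overlaps → excluded.
N [06:00, 08:05] → before → excluded.
S [14:15, 16:30] → after → candidate.
U [07:30, 11:45] → overlaps → excluded.
Among candidates, earliest start is 14:15 → S.

S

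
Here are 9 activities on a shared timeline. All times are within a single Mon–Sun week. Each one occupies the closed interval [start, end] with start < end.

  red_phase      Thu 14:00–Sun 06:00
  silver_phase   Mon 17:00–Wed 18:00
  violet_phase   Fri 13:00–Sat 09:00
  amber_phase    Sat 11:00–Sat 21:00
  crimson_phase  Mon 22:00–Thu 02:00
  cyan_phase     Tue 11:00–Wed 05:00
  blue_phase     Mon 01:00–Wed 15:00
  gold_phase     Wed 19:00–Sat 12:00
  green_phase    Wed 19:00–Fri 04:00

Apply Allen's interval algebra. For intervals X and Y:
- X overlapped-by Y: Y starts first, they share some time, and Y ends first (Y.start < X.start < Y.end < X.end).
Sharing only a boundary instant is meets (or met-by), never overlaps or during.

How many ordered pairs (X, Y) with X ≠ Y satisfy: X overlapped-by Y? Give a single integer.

Checking all 72 ordered pairs for relation 'overlapped-by'; matching pairs in alphabetical order:
(amber_phase, gold_phase): amber_phase overlapped-by gold_phase ✓
(crimson_phase, blue_phase): crimson_phase overlapped-by blue_phase ✓
(crimson_phase, silver_phase): crimson_phase overlapped-by silver_phase ✓
(gold_phase, crimson_phase): gold_phase overlapped-by crimson_phase ✓
(green_phase, crimson_phase): green_phase overlapped-by crimson_phase ✓
(red_phase, gold_phase): red_phase overlapped-by gold_phase ✓
(red_phase, green_phase): red_phase overlapped-by green_phase ✓
(silver_phase, blue_phase): silver_phase overlapped-by blue_phase ✓
Count: 8.

8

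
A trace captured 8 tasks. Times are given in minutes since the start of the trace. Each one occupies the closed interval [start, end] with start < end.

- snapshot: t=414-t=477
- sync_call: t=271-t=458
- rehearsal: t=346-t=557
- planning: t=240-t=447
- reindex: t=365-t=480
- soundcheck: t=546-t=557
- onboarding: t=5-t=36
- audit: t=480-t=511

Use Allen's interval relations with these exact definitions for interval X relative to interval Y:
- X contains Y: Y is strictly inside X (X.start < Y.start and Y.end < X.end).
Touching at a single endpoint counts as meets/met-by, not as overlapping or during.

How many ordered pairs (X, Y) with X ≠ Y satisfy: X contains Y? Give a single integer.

Checking all 56 ordered pairs for relation 'contains'; matching pairs in alphabetical order:
(rehearsal, audit): rehearsal contains audit ✓
(rehearsal, reindex): rehearsal contains reindex ✓
(rehearsal, snapshot): rehearsal contains snapshot ✓
(reindex, snapshot): reindex contains snapshot ✓
Count: 4.

4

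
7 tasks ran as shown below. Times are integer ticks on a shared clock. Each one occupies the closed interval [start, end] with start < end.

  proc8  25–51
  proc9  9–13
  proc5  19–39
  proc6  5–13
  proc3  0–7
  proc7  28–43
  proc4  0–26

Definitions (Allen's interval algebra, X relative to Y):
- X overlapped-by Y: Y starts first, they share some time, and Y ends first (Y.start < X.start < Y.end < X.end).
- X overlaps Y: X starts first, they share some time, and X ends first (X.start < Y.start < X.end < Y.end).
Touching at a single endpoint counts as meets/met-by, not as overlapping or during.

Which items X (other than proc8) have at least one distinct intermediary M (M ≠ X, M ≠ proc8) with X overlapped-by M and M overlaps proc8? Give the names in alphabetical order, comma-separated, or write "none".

proc5, proc7

Target proc8 = [25, 51].
Intermediaries M with M overlaps proc8: proc4, proc5.
Via proc4 — items with X overlapped-by proc4: proc5.
Via proc5 — items with X overlapped-by proc5: proc7.
Union: proc5, proc7.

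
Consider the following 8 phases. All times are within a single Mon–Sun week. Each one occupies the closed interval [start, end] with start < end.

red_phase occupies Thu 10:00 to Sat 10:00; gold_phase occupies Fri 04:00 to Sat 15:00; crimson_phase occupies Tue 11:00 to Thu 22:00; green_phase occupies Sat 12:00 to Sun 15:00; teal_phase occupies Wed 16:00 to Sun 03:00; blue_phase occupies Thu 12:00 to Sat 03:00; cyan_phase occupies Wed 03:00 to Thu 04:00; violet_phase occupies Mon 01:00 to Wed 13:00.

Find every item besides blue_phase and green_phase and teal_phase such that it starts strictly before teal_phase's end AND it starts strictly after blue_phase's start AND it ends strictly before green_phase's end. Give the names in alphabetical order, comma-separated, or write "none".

gold_phase

Conditions: its start is strictly before teal_phase's end (X.start < Sun 03:00) AND its start is strictly after blue_phase's start (X.start > Thu 12:00) AND its end is strictly before green_phase's end (X.end < Sun 15:00).
crimson_phase: start Tue 11:00 < Sun 03:00? ✓; start Tue 11:00 > Thu 12:00? ✗; end Thu 22:00 < Sun 15:00? ✓ → no.
cyan_phase: start Wed 03:00 < Sun 03:00? ✓; start Wed 03:00 > Thu 12:00? ✗; end Thu 04:00 < Sun 15:00? ✓ → no.
gold_phase: start Fri 04:00 < Sun 03:00? ✓; start Fri 04:00 > Thu 12:00? ✓; end Sat 15:00 < Sun 15:00? ✓ → yes.
red_phase: start Thu 10:00 < Sun 03:00? ✓; start Thu 10:00 > Thu 12:00? ✗; end Sat 10:00 < Sun 15:00? ✓ → no.
violet_phase: start Mon 01:00 < Sun 03:00? ✓; start Mon 01:00 > Thu 12:00? ✗; end Wed 13:00 < Sun 15:00? ✓ → no.
Result: gold_phase.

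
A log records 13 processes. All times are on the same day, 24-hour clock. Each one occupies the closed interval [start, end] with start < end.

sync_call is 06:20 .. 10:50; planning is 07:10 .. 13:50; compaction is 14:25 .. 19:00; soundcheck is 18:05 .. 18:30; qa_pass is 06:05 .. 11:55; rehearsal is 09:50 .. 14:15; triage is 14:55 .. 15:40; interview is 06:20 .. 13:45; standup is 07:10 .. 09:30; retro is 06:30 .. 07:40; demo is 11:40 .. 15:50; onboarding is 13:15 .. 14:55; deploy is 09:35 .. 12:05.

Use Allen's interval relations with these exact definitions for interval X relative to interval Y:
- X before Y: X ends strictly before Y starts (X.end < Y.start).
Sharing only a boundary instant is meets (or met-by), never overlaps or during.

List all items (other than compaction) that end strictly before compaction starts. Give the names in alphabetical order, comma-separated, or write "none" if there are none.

deploy, interview, planning, qa_pass, rehearsal, retro, standup, sync_call

Target compaction = [14:25, 19:00].
demo [11:40, 15:50] → overlaps → no.
deploy [09:35, 12:05] → before → yes.
interview [06:20, 13:45] → before → yes.
onboarding [13:15, 14:55] → overlaps → no.
planning [07:10, 13:50] → before → yes.
qa_pass [06:05, 11:55] → before → yes.
rehearsal [09:50, 14:15] → before → yes.
retro [06:30, 07:40] → before → yes.
soundcheck [18:05, 18:30] → during → no.
standup [07:10, 09:30] → before → yes.
sync_call [06:20, 10:50] → before → yes.
triage [14:55, 15:40] → during → no.
Result: deploy, interview, planning, qa_pass, rehearsal, retro, standup, sync_call.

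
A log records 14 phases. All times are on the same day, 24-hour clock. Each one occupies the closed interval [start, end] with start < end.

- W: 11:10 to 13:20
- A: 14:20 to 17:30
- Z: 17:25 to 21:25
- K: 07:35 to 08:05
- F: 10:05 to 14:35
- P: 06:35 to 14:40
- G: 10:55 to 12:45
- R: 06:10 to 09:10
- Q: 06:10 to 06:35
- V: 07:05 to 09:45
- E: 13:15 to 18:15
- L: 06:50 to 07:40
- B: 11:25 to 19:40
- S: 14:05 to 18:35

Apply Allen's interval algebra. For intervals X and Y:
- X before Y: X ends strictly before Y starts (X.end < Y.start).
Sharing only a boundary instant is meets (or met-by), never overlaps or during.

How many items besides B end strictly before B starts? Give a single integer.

5

Target B = [11:25, 19:40].
A [14:20, 17:30] → during → no.
E [13:15, 18:15] → during → no.
F [10:05, 14:35] → overlaps → no.
G [10:55, 12:45] → overlaps → no.
K [07:35, 08:05] → before → counts.
L [06:50, 07:40] → before → counts.
P [06:35, 14:40] → overlaps → no.
Q [06:10, 06:35] → before → counts.
R [06:10, 09:10] → before → counts.
S [14:05, 18:35] → during → no.
V [07:05, 09:45] → before → counts.
W [11:10, 13:20] → overlaps → no.
Z [17:25, 21:25] → overlapped-by → no.
Total: 5.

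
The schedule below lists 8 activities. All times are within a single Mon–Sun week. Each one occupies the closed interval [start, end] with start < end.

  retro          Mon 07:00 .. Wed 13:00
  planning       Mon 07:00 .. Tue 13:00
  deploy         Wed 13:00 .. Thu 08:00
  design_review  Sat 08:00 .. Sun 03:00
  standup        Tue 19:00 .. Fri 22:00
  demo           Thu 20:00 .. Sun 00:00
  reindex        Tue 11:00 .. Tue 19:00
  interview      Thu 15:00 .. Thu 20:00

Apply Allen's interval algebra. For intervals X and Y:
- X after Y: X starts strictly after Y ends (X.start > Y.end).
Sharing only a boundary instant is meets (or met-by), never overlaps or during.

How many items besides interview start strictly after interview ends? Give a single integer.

1

Target interview = [Thu 15:00, Thu 20:00].
demo [Thu 20:00, Sun 00:00] → met-by → no.
deploy [Wed 13:00, Thu 08:00] → before → no.
design_review [Sat 08:00, Sun 03:00] → after → counts.
planning [Mon 07:00, Tue 13:00] → before → no.
reindex [Tue 11:00, Tue 19:00] → before → no.
retro [Mon 07:00, Wed 13:00] → before → no.
standup [Tue 19:00, Fri 22:00] → contains → no.
Total: 1.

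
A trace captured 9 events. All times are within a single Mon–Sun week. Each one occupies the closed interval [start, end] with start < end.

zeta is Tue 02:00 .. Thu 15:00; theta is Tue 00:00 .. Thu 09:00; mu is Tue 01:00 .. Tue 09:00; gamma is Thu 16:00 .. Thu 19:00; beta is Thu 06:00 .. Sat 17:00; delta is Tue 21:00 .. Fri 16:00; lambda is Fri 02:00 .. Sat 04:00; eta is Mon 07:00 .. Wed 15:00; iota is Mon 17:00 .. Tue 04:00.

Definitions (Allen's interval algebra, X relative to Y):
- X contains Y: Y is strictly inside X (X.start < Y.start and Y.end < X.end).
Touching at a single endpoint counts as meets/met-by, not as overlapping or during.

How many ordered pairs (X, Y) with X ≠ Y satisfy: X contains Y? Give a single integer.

6

Checking all 72 ordered pairs for relation 'contains'; matching pairs in alphabetical order:
(beta, gamma): beta contains gamma ✓
(beta, lambda): beta contains lambda ✓
(delta, gamma): delta contains gamma ✓
(eta, iota): eta contains iota ✓
(eta, mu): eta contains mu ✓
(theta, mu): theta contains mu ✓
Count: 6.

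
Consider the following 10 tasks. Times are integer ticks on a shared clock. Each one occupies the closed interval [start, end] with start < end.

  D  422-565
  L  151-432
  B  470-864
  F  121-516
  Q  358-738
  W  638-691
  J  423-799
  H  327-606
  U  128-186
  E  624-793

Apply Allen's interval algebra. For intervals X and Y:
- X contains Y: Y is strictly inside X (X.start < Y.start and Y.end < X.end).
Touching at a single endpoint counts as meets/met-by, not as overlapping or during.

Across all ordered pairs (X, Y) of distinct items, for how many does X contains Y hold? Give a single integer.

Checking all 90 ordered pairs for relation 'contains'; matching pairs in alphabetical order:
(B, E): B contains E ✓
(B, W): B contains W ✓
(E, W): E contains W ✓
(F, L): F contains L ✓
(F, U): F contains U ✓
(H, D): H contains D ✓
(J, E): J contains E ✓
(J, W): J contains W ✓
(Q, D): Q contains D ✓
(Q, W): Q contains W ✓
Count: 10.

10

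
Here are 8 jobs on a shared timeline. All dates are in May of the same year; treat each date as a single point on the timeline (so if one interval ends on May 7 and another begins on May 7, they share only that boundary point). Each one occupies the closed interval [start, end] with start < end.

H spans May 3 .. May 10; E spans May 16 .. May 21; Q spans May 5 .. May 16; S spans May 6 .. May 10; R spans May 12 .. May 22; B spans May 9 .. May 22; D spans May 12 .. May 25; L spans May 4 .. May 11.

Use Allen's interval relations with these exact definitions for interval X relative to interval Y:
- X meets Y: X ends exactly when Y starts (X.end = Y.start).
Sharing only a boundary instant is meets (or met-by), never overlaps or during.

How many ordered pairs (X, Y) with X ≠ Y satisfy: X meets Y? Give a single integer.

Checking all 56 ordered pairs for relation 'meets'; matching pairs in alphabetical order:
(Q, E): Q meets E ✓
Count: 1.

1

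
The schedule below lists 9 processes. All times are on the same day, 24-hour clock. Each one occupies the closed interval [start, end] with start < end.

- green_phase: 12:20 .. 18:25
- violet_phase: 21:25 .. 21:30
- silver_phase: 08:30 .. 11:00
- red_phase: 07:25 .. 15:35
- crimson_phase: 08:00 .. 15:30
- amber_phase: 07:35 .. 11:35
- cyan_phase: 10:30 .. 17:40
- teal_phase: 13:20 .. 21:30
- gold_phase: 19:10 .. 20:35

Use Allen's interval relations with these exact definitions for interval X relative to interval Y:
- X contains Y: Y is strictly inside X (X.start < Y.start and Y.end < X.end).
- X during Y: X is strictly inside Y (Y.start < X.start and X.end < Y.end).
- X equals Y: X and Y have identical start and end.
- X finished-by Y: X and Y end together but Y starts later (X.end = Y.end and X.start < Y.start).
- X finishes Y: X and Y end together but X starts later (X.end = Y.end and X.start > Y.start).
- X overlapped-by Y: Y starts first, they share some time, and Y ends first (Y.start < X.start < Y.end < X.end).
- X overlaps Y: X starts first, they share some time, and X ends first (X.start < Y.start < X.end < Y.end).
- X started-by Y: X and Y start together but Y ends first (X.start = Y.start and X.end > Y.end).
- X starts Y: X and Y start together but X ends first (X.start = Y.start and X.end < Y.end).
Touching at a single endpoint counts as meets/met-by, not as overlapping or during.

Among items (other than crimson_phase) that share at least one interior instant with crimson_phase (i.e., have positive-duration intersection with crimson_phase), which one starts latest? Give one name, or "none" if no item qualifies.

Target crimson_phase = [08:00, 15:30].
amber_phase [07:35, 11:35] → overlaps → candidate.
cyan_phase [10:30, 17:40] → overlapped-by → candidate.
gold_phase [19:10, 20:35] → after → excluded.
green_phase [12:20, 18:25] → overlapped-by → candidate.
red_phase [07:25, 15:35] → contains → candidate.
silver_phase [08:30, 11:00] → during → candidate.
teal_phase [13:20, 21:30] → overlapped-by → candidate.
violet_phase [21:25, 21:30] → after → excluded.
Among candidates, latest start is 13:20 → teal_phase.

teal_phase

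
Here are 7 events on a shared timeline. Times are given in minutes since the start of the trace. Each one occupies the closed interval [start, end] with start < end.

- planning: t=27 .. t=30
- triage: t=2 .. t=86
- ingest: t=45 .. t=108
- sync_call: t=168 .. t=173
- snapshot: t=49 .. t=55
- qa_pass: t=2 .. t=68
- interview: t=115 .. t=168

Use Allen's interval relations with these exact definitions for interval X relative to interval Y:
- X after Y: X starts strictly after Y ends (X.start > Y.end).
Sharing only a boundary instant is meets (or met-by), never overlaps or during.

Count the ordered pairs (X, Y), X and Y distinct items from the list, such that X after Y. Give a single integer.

Checking all 42 ordered pairs for relation 'after'; matching pairs in alphabetical order:
(ingest, planning): ingest after planning ✓
(interview, ingest): interview after ingest ✓
(interview, planning): interview after planning ✓
(interview, qa_pass): interview after qa_pass ✓
(interview, snapshot): interview after snapshot ✓
(interview, triage): interview after triage ✓
(snapshot, planning): snapshot after planning ✓
(sync_call, ingest): sync_call after ingest ✓
(sync_call, planning): sync_call after planning ✓
(sync_call, qa_pass): sync_call after qa_pass ✓
(sync_call, snapshot): sync_call after snapshot ✓
(sync_call, triage): sync_call after triage ✓
Count: 12.

12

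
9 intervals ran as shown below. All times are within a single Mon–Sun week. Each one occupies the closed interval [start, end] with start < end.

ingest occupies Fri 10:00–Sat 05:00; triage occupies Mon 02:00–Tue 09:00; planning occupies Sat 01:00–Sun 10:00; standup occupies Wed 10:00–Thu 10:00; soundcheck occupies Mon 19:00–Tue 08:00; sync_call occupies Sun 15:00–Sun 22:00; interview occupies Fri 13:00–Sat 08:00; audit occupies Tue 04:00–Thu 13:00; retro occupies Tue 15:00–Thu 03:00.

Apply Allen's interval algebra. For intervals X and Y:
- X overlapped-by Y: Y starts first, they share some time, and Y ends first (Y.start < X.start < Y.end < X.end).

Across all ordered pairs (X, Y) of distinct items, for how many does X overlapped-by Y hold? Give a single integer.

Checking all 72 ordered pairs for relation 'overlapped-by'; matching pairs in alphabetical order:
(audit, soundcheck): audit overlapped-by soundcheck ✓
(audit, triage): audit overlapped-by triage ✓
(interview, ingest): interview overlapped-by ingest ✓
(planning, ingest): planning overlapped-by ingest ✓
(planning, interview): planning overlapped-by interview ✓
(standup, retro): standup overlapped-by retro ✓
Count: 6.

6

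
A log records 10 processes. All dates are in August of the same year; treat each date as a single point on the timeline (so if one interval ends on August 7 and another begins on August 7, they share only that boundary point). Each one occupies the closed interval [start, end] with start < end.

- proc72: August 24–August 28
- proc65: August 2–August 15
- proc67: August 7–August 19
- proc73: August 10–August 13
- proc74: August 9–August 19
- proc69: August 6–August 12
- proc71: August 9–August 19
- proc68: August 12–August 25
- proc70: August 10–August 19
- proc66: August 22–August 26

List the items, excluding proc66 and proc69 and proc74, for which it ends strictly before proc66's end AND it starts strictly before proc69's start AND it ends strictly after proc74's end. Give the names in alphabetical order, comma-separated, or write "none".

Conditions: its end is strictly before proc66's end (X.end < August 26) AND its start is strictly before proc69's start (X.start < August 6) AND its end is strictly after proc74's end (X.end > August 19).
proc65: end August 15 < August 26? ✓; start August 2 < August 6? ✓; end August 15 > August 19? ✗ → no.
proc67: end August 19 < August 26? ✓; start August 7 < August 6? ✗; end August 19 > August 19? ✗ → no.
proc68: end August 25 < August 26? ✓; start August 12 < August 6? ✗; end August 25 > August 19? ✓ → no.
proc70: end August 19 < August 26? ✓; start August 10 < August 6? ✗; end August 19 > August 19? ✗ → no.
proc71: end August 19 < August 26? ✓; start August 9 < August 6? ✗; end August 19 > August 19? ✗ → no.
proc72: end August 28 < August 26? ✗; start August 24 < August 6? ✗; end August 28 > August 19? ✓ → no.
proc73: end August 13 < August 26? ✓; start August 10 < August 6? ✗; end August 13 > August 19? ✗ → no.
Result: none.

none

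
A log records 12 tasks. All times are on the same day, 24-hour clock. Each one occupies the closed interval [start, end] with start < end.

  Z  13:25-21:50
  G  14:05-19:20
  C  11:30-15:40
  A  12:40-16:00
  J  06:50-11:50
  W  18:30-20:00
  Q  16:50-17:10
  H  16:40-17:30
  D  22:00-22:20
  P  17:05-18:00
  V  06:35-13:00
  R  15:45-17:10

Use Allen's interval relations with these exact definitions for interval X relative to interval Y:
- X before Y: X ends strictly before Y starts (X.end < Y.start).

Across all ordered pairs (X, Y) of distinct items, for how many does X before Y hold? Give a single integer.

39

Checking all 132 ordered pairs for relation 'before'; matching pairs in alphabetical order:
(A, D): A before D ✓
(A, H): A before H ✓
(A, P): A before P ✓
(A, Q): A before Q ✓
(A, W): A before W ✓
(C, D): C before D ✓
(C, H): C before H ✓
(C, P): C before P ✓
(C, Q): C before Q ✓
(C, R): C before R ✓
(C, W): C before W ✓
(G, D): G before D ✓
(H, D): H before D ✓
(H, W): H before W ✓
(J, A): J before A ✓
(J, D): J before D ✓
(J, G): J before G ✓
(J, H): J before H ✓
(J, P): J before P ✓
(J, Q): J before Q ✓
(J, R): J before R ✓
(J, W): J before W ✓
(J, Z): J before Z ✓
(P, D): P before D ✓
... plus 15 further pairs not listed.
Count: 39.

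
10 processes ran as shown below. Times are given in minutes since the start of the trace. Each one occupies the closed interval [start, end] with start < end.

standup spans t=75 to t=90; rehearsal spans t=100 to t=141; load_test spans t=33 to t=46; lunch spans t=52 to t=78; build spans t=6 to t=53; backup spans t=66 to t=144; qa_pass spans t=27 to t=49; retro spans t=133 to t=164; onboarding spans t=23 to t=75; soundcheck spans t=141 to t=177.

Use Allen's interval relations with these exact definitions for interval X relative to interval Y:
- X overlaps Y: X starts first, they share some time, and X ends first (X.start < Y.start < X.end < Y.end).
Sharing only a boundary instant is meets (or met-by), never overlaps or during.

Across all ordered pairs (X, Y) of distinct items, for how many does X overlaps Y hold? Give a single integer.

10

Checking all 90 ordered pairs for relation 'overlaps'; matching pairs in alphabetical order:
(backup, retro): backup overlaps retro ✓
(backup, soundcheck): backup overlaps soundcheck ✓
(build, lunch): build overlaps lunch ✓
(build, onboarding): build overlaps onboarding ✓
(lunch, backup): lunch overlaps backup ✓
(lunch, standup): lunch overlaps standup ✓
(onboarding, backup): onboarding overlaps backup ✓
(onboarding, lunch): onboarding overlaps lunch ✓
(rehearsal, retro): rehearsal overlaps retro ✓
(retro, soundcheck): retro overlaps soundcheck ✓
Count: 10.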